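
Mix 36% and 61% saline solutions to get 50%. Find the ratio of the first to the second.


Let x parts of 36% mix with y parts of 61%.
36x + 61y = 50(x + y)
36x + 61y = 50x + 50y
x(36 - 50) = y(50 - 61)
x/y = (61 - 50)/(50 - 36) = 11/14
Simplify: 11:14
= 11:14

11:14


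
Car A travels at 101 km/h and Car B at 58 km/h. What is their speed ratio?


Ratio = 101:58
GCD = 1
Simplified = 101:58
Time ratio (same distance) = 58:101
Speed ratio = 101:58

101:58


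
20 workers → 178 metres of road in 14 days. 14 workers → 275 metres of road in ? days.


Days ∝ work / workers, so d₂ = d₁ × (m₁/m₂) × (w₂/w₁)
Workers factor (inverse): 20/14 ≈ 1.4286
Work factor (direct): 275/178 ≈ 1.5449
d₂ = 14 × 20/14 × 275/178 = (14 × 20 × 275) / (14 × 178) = 77000/2492
≈ 30.90 days

30.90 days


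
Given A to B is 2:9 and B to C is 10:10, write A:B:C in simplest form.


Match B: multiply A:B by 10 → 20:90
Multiply B:C by 9 → 90:90
Combined: 20:90:90
GCD = 10
= 2:9:9

2:9:9


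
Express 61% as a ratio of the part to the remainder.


61% means 61 parts out of 100; remainder = 39
Part : remainder = 61:39
GCD = 1
= 61:39

61:39


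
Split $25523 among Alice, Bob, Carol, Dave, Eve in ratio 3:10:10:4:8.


Total parts = 3 + 10 + 10 + 4 + 8 = 35
Alice: 25523 × 3/35 = 2187.69
Bob: 25523 × 10/35 = 7292.29
Carol: 25523 × 10/35 = 7292.29
Dave: 25523 × 4/35 = 2916.91
Eve: 25523 × 8/35 = 5833.83
= Alice: $2187.69, Bob: $7292.29, Carol: $7292.29, Dave: $2916.91, Eve: $5833.83

Alice: $2187.69, Bob: $7292.29, Carol: $7292.29, Dave: $2916.91, Eve: $5833.83


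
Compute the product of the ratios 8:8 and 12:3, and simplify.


Compound ratio = (8×12) : (8×3)
= 96:24
GCD = 24
= 4:1

4:1


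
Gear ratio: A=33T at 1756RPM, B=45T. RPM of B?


Gear ratio = 33:45 = 11:15
RPM_B = RPM_A × (teeth_A / teeth_B)
= 1756 × (33/45)
= 1287.7 RPM

1287.7 RPM


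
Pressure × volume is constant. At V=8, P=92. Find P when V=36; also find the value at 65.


Inverse proportion: x × y = constant
k = 8 × 92 = 736
At x=36: k/36 = 20.44
At x=65: k/65 = 11.32
= 20.44 and 11.32

20.44 and 11.32


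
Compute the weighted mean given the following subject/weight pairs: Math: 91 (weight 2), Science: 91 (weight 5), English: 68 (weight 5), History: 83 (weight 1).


Numerator = 91×2 + 91×5 + 68×5 + 83×1
= 182 + 455 + 340 + 83
= 1060
Total weight = 13
Weighted avg = 1060/13
= 81.54

81.54


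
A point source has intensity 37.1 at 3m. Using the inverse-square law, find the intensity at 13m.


I₁d₁² = I₂d₂²
I₂ = I₁ × (d₁/d₂)²
= 37.1 × (3/13)²
= 37.1 × 9/169
= 333.9/169
≈ 1.9757

1.9757


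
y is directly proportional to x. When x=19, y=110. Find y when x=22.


Direct proportion: y/x = constant
k = 110/19 ≈ 5.7895
y₂ = k × 22 = 110 × 22 / 19 = 2420/19
≈ 127.37

127.37


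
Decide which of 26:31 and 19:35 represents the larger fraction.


26/31 = 0.8387
19/35 = 0.5429
0.8387 > 0.5429, so 26:31 is greater
= 26:31

26:31


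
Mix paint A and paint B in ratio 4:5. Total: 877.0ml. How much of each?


Total parts = 4 + 5 = 9
paint A: 877.0 × 4/9 = 389.8ml
paint B: 877.0 × 5/9 = 487.2ml
= 389.8ml and 487.2ml

389.8ml and 487.2ml


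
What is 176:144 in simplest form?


GCD(176, 144) = 16
176/16 : 144/16
= 11:9

11:9


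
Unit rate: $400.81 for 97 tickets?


Unit rate = total / quantity
= 400.81 / 97
= $4.13 per unit

$4.13 per unit


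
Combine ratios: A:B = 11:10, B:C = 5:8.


Match B: multiply A:B by 5 → 55:50
Multiply B:C by 10 → 50:80
Combined: 55:50:80
GCD = 5
= 11:10:16

11:10:16


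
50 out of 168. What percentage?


Percentage = (part / whole) × 100
= (50 / 168) × 100
≈ 29.76%

29.76%


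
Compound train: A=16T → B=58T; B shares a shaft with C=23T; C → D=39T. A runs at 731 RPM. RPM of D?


Stage 1: RPM_B = RPM_A × t_A/t_B = 731 × 16/58 = 11696/58 ≈ 201.66
B and C share a shaft → RPM_C = RPM_B
Stage 2: RPM_D = RPM_C × t_C/t_D = RPM_A × (t_A×t_C)/(t_B×t_D)
Overall ratio = (16×23)/(58×39) = 368/2262
RPM_D = 731 × 368/2262 = 269008/2262
≈ 118.92 RPM

118.92 RPM


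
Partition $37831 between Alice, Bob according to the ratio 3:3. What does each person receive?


Total parts = 3 + 3 = 6
Alice: 37831 × 3/6 = 18915.50
Bob: 37831 × 3/6 = 18915.50
= Alice: $18915.50, Bob: $18915.50

Alice: $18915.50, Bob: $18915.50


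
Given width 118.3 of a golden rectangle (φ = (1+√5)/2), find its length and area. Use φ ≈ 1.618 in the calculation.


φ = (1 + √5) / 2 ≈ 1.618
Length = width × φ = 118.3 × 1.618 = 191.4094
≈ 191.41
Area = width × length = 118.3 × 191.4094 = 22643.73202 ≈ 22643.73
= Length: 191.41, Area: 22643.73

Length: 191.41, Area: 22643.73


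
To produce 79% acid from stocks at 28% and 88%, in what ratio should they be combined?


Let x parts of 28% mix with y parts of 88%.
28x + 88y = 79(x + y)
28x + 88y = 79x + 79y
x(28 - 79) = y(79 - 88)
x/y = (88 - 79)/(79 - 28) = 9/51
Simplify: 3:17
= 3:17

3:17


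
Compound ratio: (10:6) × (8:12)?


Compound ratio = (10×8) : (6×12)
= 80:72
GCD = 8
= 10:9

10:9


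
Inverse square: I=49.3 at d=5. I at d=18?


I₁d₁² = I₂d₂²
I₂ = I₁ × (d₁/d₂)²
= 49.3 × (5/18)²
= 49.3 × 25/324
= 1232.5/324
≈ 3.8040

3.8040


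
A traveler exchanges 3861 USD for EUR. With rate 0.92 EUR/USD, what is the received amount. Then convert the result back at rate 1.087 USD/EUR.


Amount × rate = 3861 × 0.92 = 3552.12 EUR
Round-trip: 3552.12 × 1.087 = 3861.15 USD
= 3552.12 EUR, then 3861.15 USD

3552.12 EUR, then 3861.15 USD


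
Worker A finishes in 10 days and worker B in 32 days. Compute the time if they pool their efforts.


Rate of A = 1/10 per day
Rate of B = 1/32 per day
Combined rate = 1/10 + 1/32 = 42/320 ≈ 0.1313 per day
Days = 1 / combined rate = 320/42
≈ 7.62 days

7.62 days


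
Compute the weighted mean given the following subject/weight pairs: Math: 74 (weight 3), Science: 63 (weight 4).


Numerator = 74×3 + 63×4
= 222 + 252
= 474
Total weight = 7
Weighted avg = 474/7
= 67.71

67.71


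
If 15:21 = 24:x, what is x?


Cross multiply: 15 × x = 21 × 24
15x = 504
x = 504 / 15
= 33.60

33.60


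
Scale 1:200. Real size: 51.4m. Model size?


Model size = real / scale
= 51.4 / 200
= 0.2570 m

0.2570 m


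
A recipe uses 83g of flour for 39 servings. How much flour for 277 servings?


Direct proportion: y/x = constant
k = 83/39 ≈ 2.1282
y₂ = k × 277 = 83 × 277 / 39 = 22991/39
≈ 589.51

589.51


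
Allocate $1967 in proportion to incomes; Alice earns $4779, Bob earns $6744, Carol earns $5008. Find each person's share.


Total income = 4779 + 6744 + 5008 = $16531
Alice: $1967 × 4779/16531 = $568.65
Bob: $1967 × 6744/16531 = $802.46
Carol: $1967 × 5008/16531 = $595.89
= Alice: $568.65, Bob: $802.46, Carol: $595.89

Alice: $568.65, Bob: $802.46, Carol: $595.89


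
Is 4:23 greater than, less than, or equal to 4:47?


4/23 = 0.1739
4/47 = 0.0851
0.1739 > 0.0851, so 4:23 is greater
= greater than

greater than


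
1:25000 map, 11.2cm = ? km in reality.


Real distance = map distance × scale
= 11.2cm × 25000
= 280000 cm = 2800.0 m
= 2.800 km

2.800 km


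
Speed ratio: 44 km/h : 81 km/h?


Ratio = 44:81
GCD = 1
Simplified = 44:81
Time ratio (same distance) = 81:44
Speed ratio = 44:81

44:81


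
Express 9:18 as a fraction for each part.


Total parts = 9 + 18 = 27
First part: 9/27 = 1/3
Second part: 18/27 = 2/3
= 1/3 and 2/3

1/3 and 2/3


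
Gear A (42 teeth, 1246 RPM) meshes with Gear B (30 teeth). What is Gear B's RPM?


Gear ratio = 42:30 = 7:5
RPM_B = RPM_A × (teeth_A / teeth_B)
= 1246 × (42/30)
= 1744.4 RPM

1744.4 RPM


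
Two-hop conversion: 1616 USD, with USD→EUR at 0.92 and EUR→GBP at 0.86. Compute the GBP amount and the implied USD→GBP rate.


Step 1: 1616 USD × 0.92 = 1486.72 EUR
Step 2: 1486.72 EUR × 0.86 = 1278.58 GBP
Implied rate USD→GBP = 0.92 × 0.86 = 0.7912
= 1278.58 GBP; implied rate 0.7912 GBP/USD

1278.58 GBP; implied rate 0.7912 GBP/USD


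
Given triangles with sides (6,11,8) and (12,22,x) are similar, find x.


Scale factor = 12/6 = 2
Missing side = 8 × 2
= 16.0

16.0


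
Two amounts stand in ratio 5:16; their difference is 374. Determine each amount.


Let A = 5k, B = 16k.
16k - 5k = 374
11k = 374 → k = 374/11 = 34
A = 5×34 = 170, B = 16×34 = 544
= A = 170, B = 544

A = 170, B = 544


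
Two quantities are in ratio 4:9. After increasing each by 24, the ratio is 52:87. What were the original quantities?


Let A = 4k, B = 9k.
(4k + 24) / (9k + 24) = 52/87
Cross-multiply: 87(4k + 24) = 52(9k + 24)
348k + 2088 = 468k + 1248
348k - 468k = 1248 - 2088
-120k = -840
k = -840/-120 = 7
A = 4×7 = 28, B = 9×7 = 63
= A = 28, B = 63

A = 28, B = 63


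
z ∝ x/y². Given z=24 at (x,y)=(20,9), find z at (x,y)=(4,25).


z = k·x/y²
Solve for k using the known point: k = z·y²/x = 24×81/20 = 1944/20 = 97.2000
Now evaluate at x=4, y=25:
z = k × 4 / 625 = (1944 × 4) / (20 × 625) = 7776/12500
≈ 0.6221

0.6221


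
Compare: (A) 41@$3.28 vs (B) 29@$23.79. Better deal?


Deal A: $3.28/41 = $0.0800/unit
Deal B: $23.79/29 = $0.8203/unit
A is cheaper per unit
= Deal A

Deal A


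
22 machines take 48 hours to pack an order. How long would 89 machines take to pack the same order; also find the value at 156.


Inverse proportion: x × y = constant
k = 22 × 48 = 1056
At x=89: k/89 = 11.87
At x=156: k/156 = 6.77
= 11.87 and 6.77

11.87 and 6.77


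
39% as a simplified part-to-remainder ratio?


39% means 39 parts out of 100; remainder = 61
Part : remainder = 39:61
GCD = 1
= 39:61

39:61


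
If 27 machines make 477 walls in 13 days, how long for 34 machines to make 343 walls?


Days ∝ work / workers, so d₂ = d₁ × (m₁/m₂) × (w₂/w₁)
Workers factor (inverse): 27/34 ≈ 0.7941
Work factor (direct): 343/477 ≈ 0.7191
d₂ = 13 × 27/34 × 343/477 = (13 × 27 × 343) / (34 × 477) = 120393/16218
≈ 7.42 days

7.42 days


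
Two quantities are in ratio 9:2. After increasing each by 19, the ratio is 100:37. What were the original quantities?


Let A = 9k, B = 2k.
(9k + 19) / (2k + 19) = 100/37
Cross-multiply: 37(9k + 19) = 100(2k + 19)
333k + 703 = 200k + 1900
333k - 200k = 1900 - 703
133k = 1197
k = 1197/133 = 9
A = 9×9 = 81, B = 2×9 = 18
= A = 81, B = 18

A = 81, B = 18


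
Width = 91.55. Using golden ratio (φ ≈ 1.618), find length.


φ = (1 + √5) / 2 ≈ 1.618
Length = width × φ = 91.55 × 1.618 = 148.1279
≈ 148.13

148.13


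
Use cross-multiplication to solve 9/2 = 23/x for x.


Cross multiply: 9 × x = 2 × 23
9x = 46
x = 46 / 9
= 5.11

5.11


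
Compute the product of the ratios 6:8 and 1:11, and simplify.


Compound ratio = (6×1) : (8×11)
= 6:88
GCD = 2
= 3:44

3:44


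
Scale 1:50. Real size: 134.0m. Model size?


Model size = real / scale
= 134.0 / 50
= 2.6800 m

2.6800 m


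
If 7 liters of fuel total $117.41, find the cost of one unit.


Unit rate = total / quantity
= 117.41 / 7
= $16.77 per unit

$16.77 per unit


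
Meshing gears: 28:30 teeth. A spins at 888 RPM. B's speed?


Gear ratio = 28:30 = 14:15
RPM_B = RPM_A × (teeth_A / teeth_B)
= 888 × (28/30)
= 828.8 RPM

828.8 RPM


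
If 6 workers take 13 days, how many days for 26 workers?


Inverse proportion: x × y = constant
k = 6 × 13 = 78
y₂ = k / 26 = 78 / 26
= 3.00

3.00


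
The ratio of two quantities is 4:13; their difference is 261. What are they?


Let A = 4k, B = 13k.
13k - 4k = 261
9k = 261 → k = 261/9 = 29
A = 4×29 = 116, B = 13×29 = 377
= A = 116, B = 377

A = 116, B = 377


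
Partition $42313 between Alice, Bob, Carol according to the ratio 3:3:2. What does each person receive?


Total parts = 3 + 3 + 2 = 8
Alice: 42313 × 3/8 = 15867.38
Bob: 42313 × 3/8 = 15867.38
Carol: 42313 × 2/8 = 10578.25
= Alice: $15867.38, Bob: $15867.38, Carol: $10578.25

Alice: $15867.38, Bob: $15867.38, Carol: $10578.25


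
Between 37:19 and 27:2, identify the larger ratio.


37/19 = 1.9474
27/2 = 13.5000
1.9474 < 13.5000, so 37:19 is less
= 27:2

27:2


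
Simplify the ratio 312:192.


GCD(312, 192) = 24
312/24 : 192/24
= 13:8

13:8


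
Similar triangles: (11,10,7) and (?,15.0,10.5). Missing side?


Scale factor = 15.0/10 = 1.5
Missing side = 11 × 1.5
= 16.5

16.5


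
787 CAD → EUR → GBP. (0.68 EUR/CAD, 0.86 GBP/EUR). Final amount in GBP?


Step 1: 787 CAD × 0.68 = 535.16 EUR
Step 2: 535.16 EUR × 0.86 = 460.24 GBP
Implied rate CAD→GBP = 0.68 × 0.86 = 0.5848
= 460.24 GBP

460.24 GBP


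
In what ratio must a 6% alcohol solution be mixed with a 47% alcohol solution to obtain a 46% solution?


Let x parts of 6% mix with y parts of 47%.
6x + 47y = 46(x + y)
6x + 47y = 46x + 46y
x(6 - 46) = y(46 - 47)
x/y = (47 - 46)/(46 - 6) = 1/40
Simplify: 1:40
= 1:40

1:40


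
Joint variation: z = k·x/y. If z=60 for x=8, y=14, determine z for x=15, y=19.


z = k·x/y
Solve for k using the known point: k = z·y/x = 60×14/8 = 840/8 = 105.0000
Now evaluate at x=15, y=19:
z = k × 15 / 19 = (840 × 15) / (8 × 19) = 12600/152
≈ 82.8947

82.8947


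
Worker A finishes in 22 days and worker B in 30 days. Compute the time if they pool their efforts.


Rate of A = 1/22 per day
Rate of B = 1/30 per day
Combined rate = 1/22 + 1/30 = 52/660 ≈ 0.0788 per day
Days = 1 / combined rate = 660/52
≈ 12.69 days

12.69 days


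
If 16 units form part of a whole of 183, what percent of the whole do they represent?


Percentage = (part / whole) × 100
= (16 / 183) × 100
≈ 8.74%

8.74%


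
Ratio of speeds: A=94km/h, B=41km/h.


Ratio = 94:41
GCD = 1
Simplified = 94:41
Time ratio (same distance) = 41:94
Speed ratio = 94:41

94:41


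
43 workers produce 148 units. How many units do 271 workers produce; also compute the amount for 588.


Direct proportion: y/x = constant
k = 148/43 ≈ 3.4419
y at x=271: k × 271 = 148 × 271 / 43 = 40108/43 ≈ 932.74
y at x=588: k × 588 = 148 × 588 / 43 = 87024/43 ≈ 2023.81
= 932.74 and 2023.81

932.74 and 2023.81


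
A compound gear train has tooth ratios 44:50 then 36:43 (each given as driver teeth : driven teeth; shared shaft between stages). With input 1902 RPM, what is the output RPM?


Stage 1: RPM_B = RPM_A × t_A/t_B = 1902 × 44/50 = 83688/50 = 1673.76
B and C share a shaft → RPM_C = RPM_B
Stage 2: RPM_D = RPM_C × t_C/t_D = RPM_A × (t_A×t_C)/(t_B×t_D)
Overall ratio = (44×36)/(50×43) = 1584/2150
RPM_D = 1902 × 1584/2150 = 3012768/2150
≈ 1401.29 RPM

1401.29 RPM


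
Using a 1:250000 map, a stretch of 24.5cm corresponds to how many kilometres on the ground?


Real distance = map distance × scale
= 24.5cm × 250000
= 6125000 cm = 61250.0 m
= 61.250 km

61.250 km


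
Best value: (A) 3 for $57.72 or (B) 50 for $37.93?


Deal A: $57.72/3 = $19.2400/unit
Deal B: $37.93/50 = $0.7586/unit
B is cheaper per unit
= Deal B

Deal B


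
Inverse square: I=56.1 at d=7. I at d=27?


I₁d₁² = I₂d₂²
I₂ = I₁ × (d₁/d₂)²
= 56.1 × (7/27)²
= 56.1 × 49/729
= 2748.9/729
≈ 3.7708

3.7708


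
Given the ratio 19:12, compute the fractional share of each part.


Total parts = 19 + 12 = 31
First part: 19/31 = 19/31
Second part: 12/31 = 12/31
= 19/31 and 12/31

19/31 and 12/31


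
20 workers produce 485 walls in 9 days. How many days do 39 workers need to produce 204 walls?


Days ∝ work / workers, so d₂ = d₁ × (m₁/m₂) × (w₂/w₁)
Workers factor (inverse): 20/39 ≈ 0.5128
Work factor (direct): 204/485 ≈ 0.4206
d₂ = 9 × 20/39 × 204/485 = (9 × 20 × 204) / (39 × 485) = 36720/18915
≈ 1.94 days

1.94 days


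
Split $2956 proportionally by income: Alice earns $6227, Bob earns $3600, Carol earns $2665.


Total income = 6227 + 3600 + 2665 = $12492
Alice: $2956 × 6227/12492 = $1473.50
Bob: $2956 × 3600/12492 = $851.87
Carol: $2956 × 2665/12492 = $630.62
= Alice: $1473.50, Bob: $851.87, Carol: $630.62

Alice: $1473.50, Bob: $851.87, Carol: $630.62


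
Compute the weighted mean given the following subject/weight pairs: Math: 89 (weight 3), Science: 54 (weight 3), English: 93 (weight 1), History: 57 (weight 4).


Numerator = 89×3 + 54×3 + 93×1 + 57×4
= 267 + 162 + 93 + 228
= 750
Total weight = 11
Weighted avg = 750/11
= 68.18

68.18


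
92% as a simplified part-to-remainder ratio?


92% means 92 parts out of 100; remainder = 8
Part : remainder = 92:8
GCD = 4
= 23:2

23:2


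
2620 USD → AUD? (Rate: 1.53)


Amount × rate = 2620 × 1.53
= 4008.60 AUD

4008.60 AUD


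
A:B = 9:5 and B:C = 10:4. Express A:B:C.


Match B: multiply A:B by 10 → 90:50
Multiply B:C by 5 → 50:20
Combined: 90:50:20
GCD = 10
= 9:5:2

9:5:2


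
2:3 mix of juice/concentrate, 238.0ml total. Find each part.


Total parts = 2 + 3 = 5
juice: 238.0 × 2/5 = 95.2ml
concentrate: 238.0 × 3/5 = 142.8ml
= 95.2ml and 142.8ml

95.2ml and 142.8ml


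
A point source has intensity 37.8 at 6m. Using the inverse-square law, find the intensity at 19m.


I₁d₁² = I₂d₂²
I₂ = I₁ × (d₁/d₂)²
= 37.8 × (6/19)²
= 37.8 × 36/361
= 1360.8/361
≈ 3.7695

3.7695


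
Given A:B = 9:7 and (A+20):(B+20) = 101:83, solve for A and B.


Let A = 9k, B = 7k.
(9k + 20) / (7k + 20) = 101/83
Cross-multiply: 83(9k + 20) = 101(7k + 20)
747k + 1660 = 707k + 2020
747k - 707k = 2020 - 1660
40k = 360
k = 360/40 = 9
A = 9×9 = 81, B = 7×9 = 63
= A = 81, B = 63

A = 81, B = 63


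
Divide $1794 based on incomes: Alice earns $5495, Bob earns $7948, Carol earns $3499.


Total income = 5495 + 7948 + 3499 = $16942
Alice: $1794 × 5495/16942 = $581.87
Bob: $1794 × 7948/16942 = $841.62
Carol: $1794 × 3499/16942 = $370.51
= Alice: $581.87, Bob: $841.62, Carol: $370.51

Alice: $581.87, Bob: $841.62, Carol: $370.51


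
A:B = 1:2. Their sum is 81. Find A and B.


Let A = 1k, B = 2k.
1k + 2k = 81
3k = 81 → k = 81/3 = 27
A = 1×27 = 27, B = 2×27 = 54
= A = 27, B = 54

A = 27, B = 54


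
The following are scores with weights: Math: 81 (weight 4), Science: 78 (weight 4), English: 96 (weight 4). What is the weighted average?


Numerator = 81×4 + 78×4 + 96×4
= 324 + 312 + 384
= 1020
Total weight = 12
Weighted avg = 1020/12
= 85.00

85.00


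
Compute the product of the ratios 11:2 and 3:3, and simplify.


Compound ratio = (11×3) : (2×3)
= 33:6
GCD = 3
= 11:2

11:2


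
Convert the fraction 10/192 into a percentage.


Percentage = (part / whole) × 100
= (10 / 192) × 100
≈ 5.21%

5.21%


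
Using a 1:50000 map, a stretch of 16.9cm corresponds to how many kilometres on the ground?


Real distance = map distance × scale
= 16.9cm × 50000
= 845000 cm = 8450.0 m
= 8.450 km

8.450 km


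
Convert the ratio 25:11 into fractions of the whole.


Total parts = 25 + 11 = 36
First part: 25/36 = 25/36
Second part: 11/36 = 11/36
= 25/36 and 11/36

25/36 and 11/36


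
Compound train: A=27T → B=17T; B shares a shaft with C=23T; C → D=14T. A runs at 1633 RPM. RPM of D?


Stage 1: RPM_B = RPM_A × t_A/t_B = 1633 × 27/17 = 44091/17 ≈ 2593.59
B and C share a shaft → RPM_C = RPM_B
Stage 2: RPM_D = RPM_C × t_C/t_D = RPM_A × (t_A×t_C)/(t_B×t_D)
Overall ratio = (27×23)/(17×14) = 621/238
RPM_D = 1633 × 621/238 = 1014093/238
≈ 4260.89 RPM

4260.89 RPM


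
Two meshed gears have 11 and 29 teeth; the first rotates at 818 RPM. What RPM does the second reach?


Gear ratio = 11:29 = 11:29
RPM_B = RPM_A × (teeth_A / teeth_B)
= 818 × (11/29)
= 310.3 RPM

310.3 RPM


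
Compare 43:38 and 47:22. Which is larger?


43/38 = 1.1316
47/22 = 2.1364
1.1316 < 2.1364, so 43:38 is less
= 47:22

47:22


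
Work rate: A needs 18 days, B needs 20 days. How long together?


Rate of A = 1/18 per day
Rate of B = 1/20 per day
Combined rate = 1/18 + 1/20 = 38/360 ≈ 0.1056 per day
Days = 1 / combined rate = 360/38
≈ 9.47 days

9.47 days


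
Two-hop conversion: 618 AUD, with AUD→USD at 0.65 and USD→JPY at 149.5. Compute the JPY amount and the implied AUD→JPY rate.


Step 1: 618 AUD × 0.65 = 401.70 USD
Step 2: 401.70 USD × 149.5 = 60054.15 JPY
Implied rate AUD→JPY = 0.65 × 149.5 = 97.1750
= 60054.15 JPY; implied rate 97.1750 JPY/AUD

60054.15 JPY; implied rate 97.1750 JPY/AUD


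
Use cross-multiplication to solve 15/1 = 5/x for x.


Cross multiply: 15 × x = 1 × 5
15x = 5
x = 5 / 15
= 0.33

0.33


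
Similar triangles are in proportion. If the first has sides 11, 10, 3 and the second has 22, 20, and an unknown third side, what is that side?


Scale factor = 22/11 = 2
Missing side = 3 × 2
= 6.0

6.0


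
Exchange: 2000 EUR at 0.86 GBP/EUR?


Amount × rate = 2000 × 0.86
= 1720.00 GBP

1720.00 GBP


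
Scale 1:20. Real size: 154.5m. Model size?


Model size = real / scale
= 154.5 / 20
= 7.7250 m

7.7250 m


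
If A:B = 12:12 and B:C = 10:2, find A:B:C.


Match B: multiply A:B by 10 → 120:120
Multiply B:C by 12 → 120:24
Combined: 120:120:24
GCD = 24
= 5:5:1

5:5:1


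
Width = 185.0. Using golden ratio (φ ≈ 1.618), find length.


φ = (1 + √5) / 2 ≈ 1.618
Length = width × φ = 185.0 × 1.618 = 299.33
≈ 299.33

299.33


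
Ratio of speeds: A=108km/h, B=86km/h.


Ratio = 108:86
GCD = 2
Simplified = 54:43
Time ratio (same distance) = 43:54
Speed ratio = 54:43

54:43


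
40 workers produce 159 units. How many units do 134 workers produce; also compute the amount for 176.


Direct proportion: y/x = constant
k = 159/40 = 3.9750
y at x=134: k × 134 = 159 × 134 / 40 = 21306/40 = 532.65
y at x=176: k × 176 = 159 × 176 / 40 = 27984/40 = 699.60
= 532.65 and 699.60

532.65 and 699.60


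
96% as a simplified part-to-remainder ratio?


96% means 96 parts out of 100; remainder = 4
Part : remainder = 96:4
GCD = 4
= 24:1

24:1


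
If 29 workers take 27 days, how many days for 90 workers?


Inverse proportion: x × y = constant
k = 29 × 27 = 783
y₂ = k / 90 = 783 / 90
= 8.70

8.70


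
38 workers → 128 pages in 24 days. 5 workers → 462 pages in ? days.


Days ∝ work / workers, so d₂ = d₁ × (m₁/m₂) × (w₂/w₁)
Workers factor (inverse): 38/5 = 7.6000
Work factor (direct): 462/128 ≈ 3.6094
d₂ = 24 × 38/5 × 462/128 = (24 × 38 × 462) / (5 × 128) = 421344/640
= 658.35 days

658.35 days


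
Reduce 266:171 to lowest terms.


GCD(266, 171) = 19
266/19 : 171/19
= 14:9

14:9


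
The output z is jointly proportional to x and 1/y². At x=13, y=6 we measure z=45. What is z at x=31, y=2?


z = k·x/y²
Solve for k using the known point: k = z·y²/x = 45×36/13 = 1620/13 ≈ 124.6154
Now evaluate at x=31, y=2:
z = k × 31 / 4 = (1620 × 31) / (13 × 4) = 50220/52
≈ 965.7692

965.7692


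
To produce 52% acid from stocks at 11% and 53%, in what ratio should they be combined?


Let x parts of 11% mix with y parts of 53%.
11x + 53y = 52(x + y)
11x + 53y = 52x + 52y
x(11 - 52) = y(52 - 53)
x/y = (53 - 52)/(52 - 11) = 1/41
Simplify: 1:41
= 1:41

1:41


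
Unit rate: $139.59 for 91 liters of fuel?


Unit rate = total / quantity
= 139.59 / 91
= $1.53 per unit

$1.53 per unit


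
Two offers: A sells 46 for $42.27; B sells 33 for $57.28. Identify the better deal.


Deal A: $42.27/46 = $0.9189/unit
Deal B: $57.28/33 = $1.7358/unit
A is cheaper per unit
= Deal A

Deal A


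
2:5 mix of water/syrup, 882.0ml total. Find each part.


Total parts = 2 + 5 = 7
water: 882.0 × 2/7 = 252.0ml
syrup: 882.0 × 5/7 = 630.0ml
= 252.0ml and 630.0ml

252.0ml and 630.0ml


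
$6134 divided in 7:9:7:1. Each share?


Total parts = 7 + 9 + 7 + 1 = 24
Part 1: 6134 × 7/24 = 1789.08
Part 2: 6134 × 9/24 = 2300.25
Part 3: 6134 × 7/24 = 1789.08
Part 4: 6134 × 1/24 = 255.58
= Part 1: $1789.08, Part 2: $2300.25, Part 3: $1789.08, Part 4: $255.58

Part 1: $1789.08, Part 2: $2300.25, Part 3: $1789.08, Part 4: $255.58


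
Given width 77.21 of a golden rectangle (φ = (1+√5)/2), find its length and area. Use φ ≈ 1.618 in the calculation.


φ = (1 + √5) / 2 ≈ 1.618
Length = width × φ = 77.21 × 1.618 = 124.92578
≈ 124.93
Area = width × length = 77.21 × 124.92578 = 9645.5194738 ≈ 9645.52
= Length: 124.93, Area: 9645.52

Length: 124.93, Area: 9645.52


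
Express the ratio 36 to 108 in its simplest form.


GCD(36, 108) = 36
36/36 : 108/36
= 1:3

1:3


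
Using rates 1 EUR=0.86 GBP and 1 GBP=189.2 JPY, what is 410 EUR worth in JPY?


Step 1: 410 EUR × 0.86 = 352.60 GBP
Step 2: 352.60 GBP × 189.2 = 66711.92 JPY
Implied rate EUR→JPY = 0.86 × 189.2 = 162.7120
= 66711.92 JPY

66711.92 JPY


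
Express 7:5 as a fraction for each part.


Total parts = 7 + 5 = 12
First part: 7/12 = 7/12
Second part: 5/12 = 5/12
= 7/12 and 5/12

7/12 and 5/12


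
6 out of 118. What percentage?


Percentage = (part / whole) × 100
= (6 / 118) × 100
≈ 5.08%

5.08%


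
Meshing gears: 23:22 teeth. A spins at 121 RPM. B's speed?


Gear ratio = 23:22 = 23:22
RPM_B = RPM_A × (teeth_A / teeth_B)
= 121 × (23/22)
= 126.5 RPM

126.5 RPM


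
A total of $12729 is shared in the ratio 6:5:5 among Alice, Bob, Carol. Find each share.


Total parts = 6 + 5 + 5 = 16
Alice: 12729 × 6/16 = 4773.38
Bob: 12729 × 5/16 = 3977.81
Carol: 12729 × 5/16 = 3977.81
= Alice: $4773.38, Bob: $3977.81, Carol: $3977.81

Alice: $4773.38, Bob: $3977.81, Carol: $3977.81


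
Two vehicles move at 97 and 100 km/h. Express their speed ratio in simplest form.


Ratio = 97:100
GCD = 1
Simplified = 97:100
Time ratio (same distance) = 100:97
Speed ratio = 97:100

97:100


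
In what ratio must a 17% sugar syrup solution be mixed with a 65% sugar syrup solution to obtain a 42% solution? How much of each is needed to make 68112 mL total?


Let x parts of 17% mix with y parts of 65%.
17x + 65y = 42(x + y)
17x + 65y = 42x + 42y
x(17 - 42) = y(42 - 65)
x/y = (65 - 42)/(42 - 17) = 23/25
Simplify: 23:25
Total parts = 48; one part = 68112/48 = 1419.00 mL
17% solution: 23×1419.00 = 32637.00 mL
65% solution: 25×1419.00 = 35475.00 mL
= ratio 23:25; 32637.00 mL and 35475.00 mL

ratio 23:25; 32637.00 mL and 35475.00 mL


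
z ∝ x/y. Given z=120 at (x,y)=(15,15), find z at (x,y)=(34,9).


z = k·x/y
Solve for k using the known point: k = z·y/x = 120×15/15 = 1800/15 = 120.0000
Now evaluate at x=34, y=9:
z = k × 34 / 9 = (1800 × 34) / (15 × 9) = 61200/135
≈ 453.3333

453.3333


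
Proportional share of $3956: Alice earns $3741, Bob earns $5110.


Total income = 3741 + 5110 = $8851
Alice: $3956 × 3741/8851 = $1672.06
Bob: $3956 × 5110/8851 = $2283.94
= Alice: $1672.06, Bob: $2283.94

Alice: $1672.06, Bob: $2283.94


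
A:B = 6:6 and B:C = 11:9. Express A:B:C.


Match B: multiply A:B by 11 → 66:66
Multiply B:C by 6 → 66:54
Combined: 66:66:54
GCD = 6
= 11:11:9

11:11:9


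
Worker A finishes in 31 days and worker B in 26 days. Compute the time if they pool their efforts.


Rate of A = 1/31 per day
Rate of B = 1/26 per day
Combined rate = 1/31 + 1/26 = 57/806 ≈ 0.0707 per day
Days = 1 / combined rate = 806/57
≈ 14.14 days

14.14 days


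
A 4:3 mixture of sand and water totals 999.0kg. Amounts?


Total parts = 4 + 3 = 7
sand: 999.0 × 4/7 = 570.9kg
water: 999.0 × 3/7 = 428.1kg
= 570.9kg and 428.1kg

570.9kg and 428.1kg


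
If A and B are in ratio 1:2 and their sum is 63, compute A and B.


Let A = 1k, B = 2k.
1k + 2k = 63
3k = 63 → k = 63/3 = 21
A = 1×21 = 21, B = 2×21 = 42
= A = 21, B = 42

A = 21, B = 42


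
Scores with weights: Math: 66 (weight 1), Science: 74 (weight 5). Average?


Numerator = 66×1 + 74×5
= 66 + 370
= 436
Total weight = 6
Weighted avg = 436/6
= 72.67

72.67


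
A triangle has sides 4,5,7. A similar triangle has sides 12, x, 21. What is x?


Scale factor = 12/4 = 3
Missing side = 5 × 3
= 15.0

15.0


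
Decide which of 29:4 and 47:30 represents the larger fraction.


29/4 = 7.2500
47/30 = 1.5667
7.2500 > 1.5667, so 29:4 is greater
= 29:4

29:4


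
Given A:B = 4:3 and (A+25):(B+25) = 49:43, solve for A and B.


Let A = 4k, B = 3k.
(4k + 25) / (3k + 25) = 49/43
Cross-multiply: 43(4k + 25) = 49(3k + 25)
172k + 1075 = 147k + 1225
172k - 147k = 1225 - 1075
25k = 150
k = 150/25 = 6
A = 4×6 = 24, B = 3×6 = 18
= A = 24, B = 18

A = 24, B = 18


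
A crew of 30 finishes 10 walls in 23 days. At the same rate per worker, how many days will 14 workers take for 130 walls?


Days ∝ work / workers, so d₂ = d₁ × (m₁/m₂) × (w₂/w₁)
Workers factor (inverse): 30/14 ≈ 2.1429
Work factor (direct): 130/10 = 13.0000
d₂ = 23 × 30/14 × 130/10 = (23 × 30 × 130) / (14 × 10) = 89700/140
≈ 640.71 days

640.71 days


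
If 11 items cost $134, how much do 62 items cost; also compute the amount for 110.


Direct proportion: y/x = constant
k = 134/11 ≈ 12.1818
y at x=62: k × 62 = 134 × 62 / 11 = 8308/11 ≈ 755.27
y at x=110: k × 110 = 134 × 110 / 11 = 14740/11 = 1340.00
= 755.27 and 1340.00

755.27 and 1340.00


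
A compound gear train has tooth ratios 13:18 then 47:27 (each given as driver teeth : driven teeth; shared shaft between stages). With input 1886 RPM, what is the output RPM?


Stage 1: RPM_B = RPM_A × t_A/t_B = 1886 × 13/18 = 24518/18 ≈ 1362.11
B and C share a shaft → RPM_C = RPM_B
Stage 2: RPM_D = RPM_C × t_C/t_D = RPM_A × (t_A×t_C)/(t_B×t_D)
Overall ratio = (13×47)/(18×27) = 611/486
RPM_D = 1886 × 611/486 = 1152346/486
≈ 2371.08 RPM

2371.08 RPM


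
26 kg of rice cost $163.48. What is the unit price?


Unit rate = total / quantity
= 163.48 / 26
= $6.29 per unit

$6.29 per unit


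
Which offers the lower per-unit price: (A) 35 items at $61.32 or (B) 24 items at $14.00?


Deal A: $61.32/35 = $1.7520/unit
Deal B: $14.00/24 = $0.5833/unit
B is cheaper per unit
= Deal B

Deal B


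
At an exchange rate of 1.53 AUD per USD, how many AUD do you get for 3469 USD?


Amount × rate = 3469 × 1.53
= 5307.57 AUD

5307.57 AUD


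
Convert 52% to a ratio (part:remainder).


52% means 52 parts out of 100; remainder = 48
Part : remainder = 52:48
GCD = 4
= 13:12

13:12


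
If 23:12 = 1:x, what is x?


Cross multiply: 23 × x = 12 × 1
23x = 12
x = 12 / 23
= 0.52

0.52


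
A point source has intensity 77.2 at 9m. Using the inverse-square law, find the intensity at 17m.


I₁d₁² = I₂d₂²
I₂ = I₁ × (d₁/d₂)²
= 77.2 × (9/17)²
= 77.2 × 81/289
= 6253.2/289
≈ 21.6374

21.6374


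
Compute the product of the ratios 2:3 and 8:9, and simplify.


Compound ratio = (2×8) : (3×9)
= 16:27
GCD = 1
= 16:27

16:27


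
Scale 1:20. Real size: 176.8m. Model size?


Model size = real / scale
= 176.8 / 20
= 8.8400 m

8.8400 m


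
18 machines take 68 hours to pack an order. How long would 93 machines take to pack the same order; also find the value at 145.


Inverse proportion: x × y = constant
k = 18 × 68 = 1224
At x=93: k/93 = 13.16
At x=145: k/145 = 8.44
= 13.16 and 8.44

13.16 and 8.44


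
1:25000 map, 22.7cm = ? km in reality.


Real distance = map distance × scale
= 22.7cm × 25000
= 567500 cm = 5675.0 m
= 5.675 km

5.675 km


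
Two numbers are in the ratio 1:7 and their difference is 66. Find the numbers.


Let A = 1k, B = 7k.
7k - 1k = 66
6k = 66 → k = 66/6 = 11
A = 1×11 = 11, B = 7×11 = 77
= A = 11, B = 77

A = 11, B = 77


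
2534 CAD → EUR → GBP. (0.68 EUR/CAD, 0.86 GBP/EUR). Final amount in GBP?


Step 1: 2534 CAD × 0.68 = 1723.12 EUR
Step 2: 1723.12 EUR × 0.86 = 1481.88 GBP
Implied rate CAD→GBP = 0.68 × 0.86 = 0.5848
= 1481.88 GBP

1481.88 GBP


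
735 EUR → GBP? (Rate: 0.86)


Amount × rate = 735 × 0.86
= 632.10 GBP

632.10 GBP


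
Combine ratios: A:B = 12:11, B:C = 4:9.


Match B: multiply A:B by 4 → 48:44
Multiply B:C by 11 → 44:99
Combined: 48:44:99
GCD = 1
= 48:44:99

48:44:99


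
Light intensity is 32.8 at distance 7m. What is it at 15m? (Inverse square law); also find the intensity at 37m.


I₁d₁² = I₂d₂²
I at 15m = 32.8 × (7/15)² = 32.8 × 49/225 = 1607.2/225 ≈ 7.1431
I at 37m = 32.8 × (7/37)² = 32.8 × 49/1369 = 1607.2/1369 ≈ 1.1740
= 7.1431 and 1.1740

7.1431 and 1.1740


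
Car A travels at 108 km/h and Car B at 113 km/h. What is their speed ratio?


Ratio = 108:113
GCD = 1
Simplified = 108:113
Time ratio (same distance) = 113:108
Speed ratio = 108:113

108:113


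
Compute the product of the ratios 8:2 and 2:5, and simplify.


Compound ratio = (8×2) : (2×5)
= 16:10
GCD = 2
= 8:5

8:5


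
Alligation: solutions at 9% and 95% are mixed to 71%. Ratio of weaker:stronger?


Let x parts of 9% mix with y parts of 95%.
9x + 95y = 71(x + y)
9x + 95y = 71x + 71y
x(9 - 71) = y(71 - 95)
x/y = (95 - 71)/(71 - 9) = 24/62
Simplify: 12:31
= 12:31

12:31


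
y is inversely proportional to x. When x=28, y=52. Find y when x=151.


Inverse proportion: x × y = constant
k = 28 × 52 = 1456
y₂ = k / 151 = 1456 / 151
= 9.64

9.64


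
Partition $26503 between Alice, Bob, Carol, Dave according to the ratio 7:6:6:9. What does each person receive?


Total parts = 7 + 6 + 6 + 9 = 28
Alice: 26503 × 7/28 = 6625.75
Bob: 26503 × 6/28 = 5679.21
Carol: 26503 × 6/28 = 5679.21
Dave: 26503 × 9/28 = 8518.82
= Alice: $6625.75, Bob: $5679.21, Carol: $5679.21, Dave: $8518.82

Alice: $6625.75, Bob: $5679.21, Carol: $5679.21, Dave: $8518.82


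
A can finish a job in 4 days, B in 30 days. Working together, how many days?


Rate of A = 1/4 per day
Rate of B = 1/30 per day
Combined rate = 1/4 + 1/30 = 34/120 ≈ 0.2833 per day
Days = 1 / combined rate = 120/34
≈ 3.53 days

3.53 days


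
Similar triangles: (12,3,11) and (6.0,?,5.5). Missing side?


Scale factor = 6.0/12 = 0.5
Missing side = 3 × 0.5
= 1.5

1.5


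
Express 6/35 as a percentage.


Percentage = (part / whole) × 100
= (6 / 35) × 100
≈ 17.14%

17.14%


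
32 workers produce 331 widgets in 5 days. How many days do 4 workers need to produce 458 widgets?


Days ∝ work / workers, so d₂ = d₁ × (m₁/m₂) × (w₂/w₁)
Workers factor (inverse): 32/4 = 8.0000
Work factor (direct): 458/331 ≈ 1.3837
d₂ = 5 × 32/4 × 458/331 = (5 × 32 × 458) / (4 × 331) = 73280/1324
≈ 55.35 days

55.35 days


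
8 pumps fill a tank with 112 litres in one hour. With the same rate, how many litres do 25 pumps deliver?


Direct proportion: y/x = constant
k = 112/8 = 14.0000
y₂ = k × 25 = 112 × 25 / 8 = 2800/8
= 350.00

350.00


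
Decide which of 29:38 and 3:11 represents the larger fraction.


29/38 = 0.7632
3/11 = 0.2727
0.7632 > 0.2727, so 29:38 is greater
= 29:38

29:38


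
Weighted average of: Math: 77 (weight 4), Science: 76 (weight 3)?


Numerator = 77×4 + 76×3
= 308 + 228
= 536
Total weight = 7
Weighted avg = 536/7
= 76.57

76.57


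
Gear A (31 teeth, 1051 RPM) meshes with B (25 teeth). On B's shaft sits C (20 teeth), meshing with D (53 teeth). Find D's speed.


Stage 1: RPM_B = RPM_A × t_A/t_B = 1051 × 31/25 = 32581/25 = 1303.24
B and C share a shaft → RPM_C = RPM_B
Stage 2: RPM_D = RPM_C × t_C/t_D = RPM_A × (t_A×t_C)/(t_B×t_D)
Overall ratio = (31×20)/(25×53) = 620/1325
RPM_D = 1051 × 620/1325 = 651620/1325
≈ 491.79 RPM

491.79 RPM


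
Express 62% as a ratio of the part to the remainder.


62% means 62 parts out of 100; remainder = 38
Part : remainder = 62:38
GCD = 2
= 31:19

31:19


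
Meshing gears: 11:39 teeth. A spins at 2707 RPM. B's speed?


Gear ratio = 11:39 = 11:39
RPM_B = RPM_A × (teeth_A / teeth_B)
= 2707 × (11/39)
= 763.5 RPM

763.5 RPM


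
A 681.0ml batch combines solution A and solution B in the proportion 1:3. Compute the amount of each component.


Total parts = 1 + 3 = 4
solution A: 681.0 × 1/4 = 170.3ml
solution B: 681.0 × 3/4 = 510.8ml
= 170.3ml and 510.8ml

170.3ml and 510.8ml


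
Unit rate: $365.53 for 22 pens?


Unit rate = total / quantity
= 365.53 / 22
= $16.62 per unit

$16.62 per unit


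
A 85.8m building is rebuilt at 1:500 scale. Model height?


Model size = real / scale
= 85.8 / 500
= 0.1716 m

0.1716 m


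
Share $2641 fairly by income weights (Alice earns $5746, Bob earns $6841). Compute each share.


Total income = 5746 + 6841 = $12587
Alice: $2641 × 5746/12587 = $1205.62
Bob: $2641 × 6841/12587 = $1435.38
= Alice: $1205.62, Bob: $1435.38

Alice: $1205.62, Bob: $1435.38


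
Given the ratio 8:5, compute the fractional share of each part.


Total parts = 8 + 5 = 13
First part: 8/13 = 8/13
Second part: 5/13 = 5/13
= 8/13 and 5/13

8/13 and 5/13


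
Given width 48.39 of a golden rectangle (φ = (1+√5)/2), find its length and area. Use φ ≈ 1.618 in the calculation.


φ = (1 + √5) / 2 ≈ 1.618
Length = width × φ = 48.39 × 1.618 = 78.29502
≈ 78.30
Area = width × length = 48.39 × 78.29502 = 3788.6960178 ≈ 3788.70
= Length: 78.30, Area: 3788.70

Length: 78.30, Area: 3788.70


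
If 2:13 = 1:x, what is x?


Cross multiply: 2 × x = 13 × 1
2x = 13
x = 13 / 2
= 6.50

6.50


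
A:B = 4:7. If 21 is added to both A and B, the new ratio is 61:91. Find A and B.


Let A = 4k, B = 7k.
(4k + 21) / (7k + 21) = 61/91
Cross-multiply: 91(4k + 21) = 61(7k + 21)
364k + 1911 = 427k + 1281
364k - 427k = 1281 - 1911
-63k = -630
k = -630/-63 = 10
A = 4×10 = 40, B = 7×10 = 70
= A = 40, B = 70

A = 40, B = 70


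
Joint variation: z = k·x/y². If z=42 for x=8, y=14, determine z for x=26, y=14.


z = k·x/y²
Solve for k using the known point: k = z·y²/x = 42×196/8 = 8232/8 = 1029.0000
Now evaluate at x=26, y=14:
z = k × 26 / 196 = (8232 × 26) / (8 × 196) = 214032/1568
= 136.5000

136.5000


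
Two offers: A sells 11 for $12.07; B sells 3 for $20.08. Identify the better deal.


Deal A: $12.07/11 = $1.0973/unit
Deal B: $20.08/3 = $6.6933/unit
A is cheaper per unit
= Deal A

Deal A


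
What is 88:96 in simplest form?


GCD(88, 96) = 8
88/8 : 96/8
= 11:12

11:12


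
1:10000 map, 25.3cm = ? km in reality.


Real distance = map distance × scale
= 25.3cm × 10000
= 253000 cm = 2530.0 m
= 2.530 km

2.530 km


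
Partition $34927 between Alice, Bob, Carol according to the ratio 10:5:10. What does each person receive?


Total parts = 10 + 5 + 10 = 25
Alice: 34927 × 10/25 = 13970.80
Bob: 34927 × 5/25 = 6985.40
Carol: 34927 × 10/25 = 13970.80
= Alice: $13970.80, Bob: $6985.40, Carol: $13970.80

Alice: $13970.80, Bob: $6985.40, Carol: $13970.80


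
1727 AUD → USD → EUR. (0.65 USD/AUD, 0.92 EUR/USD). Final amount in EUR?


Step 1: 1727 AUD × 0.65 = 1122.55 USD
Step 2: 1122.55 USD × 0.92 = 1032.75 EUR
Implied rate AUD→EUR = 0.65 × 0.92 = 0.5980
= 1032.75 EUR

1032.75 EUR


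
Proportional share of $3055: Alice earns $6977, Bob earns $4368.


Total income = 6977 + 4368 = $11345
Alice: $3055 × 6977/11345 = $1878.78
Bob: $3055 × 4368/11345 = $1176.22
= Alice: $1878.78, Bob: $1176.22

Alice: $1878.78, Bob: $1176.22


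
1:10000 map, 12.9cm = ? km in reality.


Real distance = map distance × scale
= 12.9cm × 10000
= 129000 cm = 1290.0 m
= 1.290 km

1.290 km


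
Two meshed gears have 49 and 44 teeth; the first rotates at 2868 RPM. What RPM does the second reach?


Gear ratio = 49:44 = 49:44
RPM_B = RPM_A × (teeth_A / teeth_B)
= 2868 × (49/44)
= 3193.9 RPM

3193.9 RPM


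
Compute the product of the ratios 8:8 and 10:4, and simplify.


Compound ratio = (8×10) : (8×4)
= 80:32
GCD = 16
= 5:2

5:2


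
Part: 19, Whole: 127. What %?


Percentage = (part / whole) × 100
= (19 / 127) × 100
≈ 14.96%

14.96%
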